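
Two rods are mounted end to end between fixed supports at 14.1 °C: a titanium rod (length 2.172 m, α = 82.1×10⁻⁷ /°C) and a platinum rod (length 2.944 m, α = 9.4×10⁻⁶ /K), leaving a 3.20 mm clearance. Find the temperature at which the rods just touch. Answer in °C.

Gap closes when ΔL₁ + ΔL₂ = 3.20 mm = 3.20×10⁻³ m
(α₁L₁ + α₂L₂)ΔT = g
α₁L₁ + α₂L₂ = 82.1×10⁻⁷×2.172 + 9.4×10⁻⁶×2.944 = 4.550572×10⁻⁵ m/K
ΔT = 3.20×10⁻³ / 4.550572×10⁻⁵ = 70.321 K
T = 14.1 + 70.321 = 84.421 °C

T = 84.4 °C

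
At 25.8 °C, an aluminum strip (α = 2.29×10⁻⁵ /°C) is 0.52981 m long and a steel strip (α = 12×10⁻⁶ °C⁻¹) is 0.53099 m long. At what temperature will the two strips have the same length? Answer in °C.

Equal length when α₁L₁ΔT − α₂L₂ΔT = L₂ − L₁ = 1.18×10⁻³ m
α₁L₁ = 1.2132649×10⁻⁵, α₂L₂ = 6.37188×10⁻⁶ → Δ(αL) = 5.760769×10⁻⁶ m/K
ΔT = 1.18×10⁻³ / 5.760769×10⁻⁶ = 204.834 K, so T = 25.8 + 204.834 = 230.634 °C

T = 230.6 °C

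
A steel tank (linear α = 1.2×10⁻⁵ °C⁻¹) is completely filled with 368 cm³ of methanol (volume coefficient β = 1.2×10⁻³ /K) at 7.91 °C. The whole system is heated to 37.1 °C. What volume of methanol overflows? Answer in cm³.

The tank also expands: β_container ≈ 3α = 3.6×10⁻⁵ /K
Net overflow = V₀(β_liq − 3α_cont)ΔT
β − 3α = 1.20×10⁻³ − 3.6×10⁻⁵ = 1.164×10⁻³ /K; ΔT = 29.19 K
ΔV = 368 × 1.164×10⁻³ × 29.19 = 12.5 cm³

12.5 cm³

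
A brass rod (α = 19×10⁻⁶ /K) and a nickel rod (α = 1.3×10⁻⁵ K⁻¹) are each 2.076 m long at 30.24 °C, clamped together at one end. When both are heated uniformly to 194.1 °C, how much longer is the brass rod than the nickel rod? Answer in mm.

ΔT = 163.86 K
brass: ΔL = 19×10⁻⁶ × 2.076 m × 163.86 = 6.4633×10⁻³ m = 6.4633 mm
nickel: ΔL = 1.3×10⁻⁵ × 2.076 m × 163.86 = 4.4223×10⁻³ m = 4.4223 mm
difference = 6.4633 − 4.4223 = 2.0410 mm

2.04 mm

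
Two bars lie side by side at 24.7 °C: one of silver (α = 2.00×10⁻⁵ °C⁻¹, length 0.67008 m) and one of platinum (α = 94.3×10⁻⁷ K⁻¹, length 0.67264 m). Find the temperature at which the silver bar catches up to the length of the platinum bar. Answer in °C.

Equal length when α₁L₁ΔT − α₂L₂ΔT = L₂ − L₁ = 2.56×10⁻³ m
α₁L₁ = 1.34016×10⁻⁵, α₂L₂ = 6.3429952×10⁻⁶ → Δ(αL) = 7.0586048×10⁻⁶ m/K
ΔT = 2.56×10⁻³ / 7.0586048×10⁻⁶ = 362.678 K, so T = 24.7 + 362.678 = 387.378 °C

T = 387.4 °C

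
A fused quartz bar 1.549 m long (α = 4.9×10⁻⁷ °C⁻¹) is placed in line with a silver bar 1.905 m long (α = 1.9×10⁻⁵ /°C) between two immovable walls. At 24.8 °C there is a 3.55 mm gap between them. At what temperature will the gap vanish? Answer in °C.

T = 121 °C

α₁L₁ = 7.5901×10⁻⁷ m/K, α₂L₂ = 3.6195×10⁻⁵ m/K → total 3.695401×10⁻⁵ m/K
ΔT = g/(α₁L₁+α₂L₂) = 3.55×10⁻³ / 3.695401×10⁻⁵ = 96.07 K
T = 24.8 + 96.07 = 120.87 °C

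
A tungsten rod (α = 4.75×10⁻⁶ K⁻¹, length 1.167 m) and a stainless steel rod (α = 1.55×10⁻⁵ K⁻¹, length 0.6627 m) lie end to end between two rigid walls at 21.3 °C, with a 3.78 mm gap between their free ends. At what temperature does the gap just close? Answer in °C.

Gap closes when ΔL₁ + ΔL₂ = 3.78 mm = 3.78×10⁻³ m
(α₁L₁ + α₂L₂)ΔT = g
α₁L₁ + α₂L₂ = 4.75×10⁻⁶×1.167 + 1.55×10⁻⁵×0.6627 = 1.58151×10⁻⁵ m/K
ΔT = 3.78×10⁻³ / 1.58151×10⁻⁵ = 239.01 K
T = 21.3 + 239.01 = 260.31 °C

T = 260 °C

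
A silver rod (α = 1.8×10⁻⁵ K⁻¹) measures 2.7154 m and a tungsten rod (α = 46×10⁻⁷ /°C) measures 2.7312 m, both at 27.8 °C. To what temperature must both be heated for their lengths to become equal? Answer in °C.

Equal length when α₁L₁ΔT − α₂L₂ΔT = L₂ − L₁ = 1.58×10⁻² m
α₁L₁ = 4.88772×10⁻⁵, α₂L₂ = 1.256352×10⁻⁵ → Δ(αL) = 3.631368×10⁻⁵ m/K
ΔT = 1.58×10⁻² / 3.631368×10⁻⁵ = 435.098 K, so T = 27.8 + 435.098 = 462.898 °C

T = 462.9 °C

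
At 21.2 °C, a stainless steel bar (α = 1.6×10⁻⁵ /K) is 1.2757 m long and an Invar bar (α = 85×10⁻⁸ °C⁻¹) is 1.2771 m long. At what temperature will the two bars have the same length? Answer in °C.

L₁(1 + α₁ΔT) = L₂(1 + α₂ΔT) ⇒ ΔT = (L₂ − L₁)/(α₁L₁ − α₂L₂)
L₂ − L₁ = 1.2771 − 1.2757 = 1.40×10⁻³ m
α₁L₁ − α₂L₂ = 1.6×10⁻⁵×1.2757 − 85×10⁻⁸×1.2771 = 1.9325665×10⁻⁵ m/K
ΔT = 1.40×10⁻³ / 1.9325665×10⁻⁵ = 72.4425 K
T = 21.2 + 72.4425 = 93.6425 °C

T = 93.64 °C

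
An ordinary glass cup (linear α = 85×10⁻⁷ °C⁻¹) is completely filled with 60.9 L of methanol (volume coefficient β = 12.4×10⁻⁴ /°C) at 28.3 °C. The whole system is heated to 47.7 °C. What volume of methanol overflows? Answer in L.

1.43 L

The cup also expands: β_container ≈ 3α = 2.55×10⁻⁵ /K
Net overflow = V₀(β_liq − 3α_cont)ΔT
β − 3α = 1.24×10⁻³ − 2.55×10⁻⁵ = 1.2145×10⁻³ /K; ΔT = 19.4 K
ΔV = 60.9 × 1.2145×10⁻³ × 19.4 = 1.43 L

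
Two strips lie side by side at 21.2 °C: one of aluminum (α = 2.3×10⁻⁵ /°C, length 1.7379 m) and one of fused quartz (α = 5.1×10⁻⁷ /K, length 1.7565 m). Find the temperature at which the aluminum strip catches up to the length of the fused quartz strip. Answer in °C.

L₁(1 + α₁ΔT) = L₂(1 + α₂ΔT) ⇒ ΔT = (L₂ − L₁)/(α₁L₁ − α₂L₂)
L₂ − L₁ = 1.7565 − 1.7379 = 1.86×10⁻² m
α₁L₁ − α₂L₂ = 2.3×10⁻⁵×1.7379 − 5.1×10⁻⁷×1.7565 = 3.9075885×10⁻⁵ m/K
ΔT = 1.86×10⁻² / 3.9075885×10⁻⁵ = 475.997 K
T = 21.2 + 475.997 = 497.197 °C

T = 497.2 °C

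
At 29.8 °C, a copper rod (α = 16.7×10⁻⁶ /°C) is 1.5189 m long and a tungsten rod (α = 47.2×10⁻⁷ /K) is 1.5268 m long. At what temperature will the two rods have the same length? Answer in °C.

T = 464.8 °C

Equal length when α₁L₁ΔT − α₂L₂ΔT = L₂ − L₁ = 7.90×10⁻³ m
α₁L₁ = 2.536563×10⁻⁵, α₂L₂ = 7.206496×10⁻⁶ → Δ(αL) = 1.8159134×10⁻⁵ m/K
ΔT = 7.90×10⁻³ / 1.8159134×10⁻⁵ = 435.043 K, so T = 29.8 + 435.043 = 464.843 °C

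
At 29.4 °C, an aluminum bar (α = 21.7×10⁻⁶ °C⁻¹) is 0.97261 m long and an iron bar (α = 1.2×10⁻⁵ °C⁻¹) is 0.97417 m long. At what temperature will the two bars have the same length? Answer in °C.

T = 195.1 °C

L₁(1 + α₁ΔT) = L₂(1 + α₂ΔT) ⇒ ΔT = (L₂ − L₁)/(α₁L₁ − α₂L₂)
L₂ − L₁ = 0.97417 − 0.97261 = 1.56×10⁻³ m
α₁L₁ − α₂L₂ = 21.7×10⁻⁶×0.97261 − 1.2×10⁻⁵×0.97417 = 9.415597×10⁻⁶ m/K
ΔT = 1.56×10⁻³ / 9.415597×10⁻⁶ = 165.683 K
T = 29.4 + 165.683 = 195.083 °C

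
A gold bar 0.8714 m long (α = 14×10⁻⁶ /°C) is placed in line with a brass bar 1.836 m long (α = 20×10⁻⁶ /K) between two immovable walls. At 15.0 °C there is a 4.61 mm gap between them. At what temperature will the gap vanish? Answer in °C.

α₁L₁ = 1.21996×10⁻⁵ m/K, α₂L₂ = 3.672×10⁻⁵ m/K → total 4.89196×10⁻⁵ m/K
ΔT = g/(α₁L₁+α₂L₂) = 4.61×10⁻³ / 4.89196×10⁻⁵ = 94.24 K
T = 15.0 + 94.24 = 109.24 °C

T = 109 °C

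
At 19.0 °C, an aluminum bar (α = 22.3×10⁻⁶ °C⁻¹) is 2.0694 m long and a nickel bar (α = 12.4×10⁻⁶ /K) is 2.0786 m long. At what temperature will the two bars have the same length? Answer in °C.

L₁(1 + α₁ΔT) = L₂(1 + α₂ΔT) ⇒ ΔT = (L₂ − L₁)/(α₁L₁ − α₂L₂)
L₂ − L₁ = 2.0786 − 2.0694 = 9.20×10⁻³ m
α₁L₁ − α₂L₂ = 22.3×10⁻⁶×2.0694 − 12.4×10⁻⁶×2.0786 = 2.037298×10⁻⁵ m/K
ΔT = 9.20×10⁻³ / 2.037298×10⁻⁵ = 451.579 K
T = 19.0 + 451.579 = 470.579 °C

T = 470.6 °C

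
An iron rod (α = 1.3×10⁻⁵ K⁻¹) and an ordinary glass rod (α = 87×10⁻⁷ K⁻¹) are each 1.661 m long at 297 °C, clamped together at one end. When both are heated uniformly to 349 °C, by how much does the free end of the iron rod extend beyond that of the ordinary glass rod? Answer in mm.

ΔT = 52 K
iron: ΔL = 1.3×10⁻⁵ × 1.661 m × 52 = 1.1228×10⁻³ m = 1.1228 mm
ordinary glass: ΔL = 87×10⁻⁷ × 1.661 m × 52 = 7.5144×10⁻⁴ m = 0.75144 mm
difference = 1.1228 − 0.75144 = 0.37136 mm

0.371 mm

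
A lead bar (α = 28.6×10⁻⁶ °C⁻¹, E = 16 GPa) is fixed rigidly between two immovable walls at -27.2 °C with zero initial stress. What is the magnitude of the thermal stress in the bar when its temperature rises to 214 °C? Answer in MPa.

σ = 110 MPa

Fully constrained: the free strain ε = αΔT is blocked, so σ = Eε = EαΔT.
|ΔT| = 241.2 K
σ = 16.0×10⁹ × 28.6×10⁻⁶ × 241.2 = 1.10×10⁸ Pa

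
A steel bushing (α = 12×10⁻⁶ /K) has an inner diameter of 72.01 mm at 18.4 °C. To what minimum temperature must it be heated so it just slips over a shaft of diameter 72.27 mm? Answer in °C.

Required Δd = 72.27 − 72.01 = 0.26 mm
Δd = αd₀ΔT ⇒ ΔT = Δd/(αd₀) = 0.26 / (12×10⁻⁶ × 72.01) = 300.88 K
T_min = 18.4 + 300.88 = 319.28 °C

T = 319 °C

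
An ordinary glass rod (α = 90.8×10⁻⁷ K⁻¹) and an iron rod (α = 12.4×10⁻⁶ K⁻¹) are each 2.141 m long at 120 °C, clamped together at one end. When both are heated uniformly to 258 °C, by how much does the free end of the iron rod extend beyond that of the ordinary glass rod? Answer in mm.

ΔT = 138 K
ordinary glass: ΔL = 90.8×10⁻⁷ × 2.141 m × 138 = 2.6828×10⁻³ m = 2.6828 mm
iron: ΔL = 12.4×10⁻⁶ × 2.141 m × 138 = 3.6637×10⁻³ m = 3.6637 mm
difference = 3.6637 − 2.6828 = 0.9809 mm

0.981 mm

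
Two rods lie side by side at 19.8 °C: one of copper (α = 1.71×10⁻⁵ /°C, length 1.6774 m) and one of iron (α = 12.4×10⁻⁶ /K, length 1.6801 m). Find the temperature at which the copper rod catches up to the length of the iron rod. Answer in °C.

T = 363.7 °C

L₁(1 + α₁ΔT) = L₂(1 + α₂ΔT) ⇒ ΔT = (L₂ − L₁)/(α₁L₁ − α₂L₂)
L₂ − L₁ = 1.6801 − 1.6774 = 2.70×10⁻³ m
α₁L₁ − α₂L₂ = 1.71×10⁻⁵×1.6774 − 12.4×10⁻⁶×1.6801 = 7.8503×10⁻⁶ m/K
ΔT = 2.70×10⁻³ / 7.8503×10⁻⁶ = 343.936 K
T = 19.8 + 343.936 = 363.736 °C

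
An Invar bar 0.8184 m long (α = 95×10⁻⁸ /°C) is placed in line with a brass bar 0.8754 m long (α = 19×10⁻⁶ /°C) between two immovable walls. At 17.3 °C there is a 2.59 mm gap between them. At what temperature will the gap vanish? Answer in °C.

T = 166 °C

α₁L₁ = 7.7748×10⁻⁷ m/K, α₂L₂ = 1.66326×10⁻⁵ m/K → total 1.741008×10⁻⁵ m/K
ΔT = g/(α₁L₁+α₂L₂) = 2.59×10⁻³ / 1.741008×10⁻⁵ = 148.76 K
T = 17.3 + 148.76 = 166.06 °C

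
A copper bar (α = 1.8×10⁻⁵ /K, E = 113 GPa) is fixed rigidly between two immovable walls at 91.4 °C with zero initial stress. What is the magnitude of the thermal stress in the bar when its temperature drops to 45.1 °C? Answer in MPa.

Fully constrained: the free strain ε = αΔT is blocked, so σ = Eε = EαΔT.
|ΔT| = 46.3 K
σ = 113×10⁹ × 1.8×10⁻⁵ × 46.3 = 9.42×10⁷ Pa

σ = 94.2 MPa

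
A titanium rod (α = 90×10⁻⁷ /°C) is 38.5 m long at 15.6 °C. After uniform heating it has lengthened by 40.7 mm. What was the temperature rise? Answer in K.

ΔT = 117 K

ΔL = αL₀ΔT ⇒ ΔT = ΔL / (αL₀)
ΔT = 40.7×10⁻³ m / (90×10⁻⁷ × 38.5 m) = 117.46 K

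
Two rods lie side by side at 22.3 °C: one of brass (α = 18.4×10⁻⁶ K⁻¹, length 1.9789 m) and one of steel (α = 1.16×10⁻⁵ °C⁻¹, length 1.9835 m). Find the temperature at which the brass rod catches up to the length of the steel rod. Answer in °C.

Equal length when α₁L₁ΔT − α₂L₂ΔT = L₂ − L₁ = 4.60×10⁻³ m
α₁L₁ = 3.641176×10⁻⁵, α₂L₂ = 2.30086×10⁻⁵ → Δ(αL) = 1.340316×10⁻⁵ m/K
ΔT = 4.60×10⁻³ / 1.340316×10⁻⁵ = 343.203 K, so T = 22.3 + 343.203 = 365.503 °C

T = 365.5 °C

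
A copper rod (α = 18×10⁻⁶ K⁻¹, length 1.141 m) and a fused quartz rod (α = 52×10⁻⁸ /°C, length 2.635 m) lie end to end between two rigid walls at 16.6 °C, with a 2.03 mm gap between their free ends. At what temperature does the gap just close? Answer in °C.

T = 109 °C

Gap closes when ΔL₁ + ΔL₂ = 2.03 mm = 2.03×10⁻³ m
(α₁L₁ + α₂L₂)ΔT = g
α₁L₁ + α₂L₂ = 18×10⁻⁶×1.141 + 52×10⁻⁸×2.635 = 2.19082×10⁻⁵ m/K
ΔT = 2.03×10⁻³ / 2.19082×10⁻⁵ = 92.66 K
T = 16.6 + 92.66 = 109.26 °C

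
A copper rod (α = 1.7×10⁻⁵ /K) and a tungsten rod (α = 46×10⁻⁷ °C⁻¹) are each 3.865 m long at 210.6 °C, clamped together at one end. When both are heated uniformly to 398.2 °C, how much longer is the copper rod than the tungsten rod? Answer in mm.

ΔT = 187.6 K
copper: ΔL = 1.7×10⁻⁵ × 3.865 m × 187.6 = 1.2326×10⁻² m = 12.326 mm
tungsten: ΔL = 46×10⁻⁷ × 3.865 m × 187.6 = 3.3353×10⁻³ m = 3.3353 mm
difference = 12.326 − 3.3353 = 8.9907 mm

8.99 mm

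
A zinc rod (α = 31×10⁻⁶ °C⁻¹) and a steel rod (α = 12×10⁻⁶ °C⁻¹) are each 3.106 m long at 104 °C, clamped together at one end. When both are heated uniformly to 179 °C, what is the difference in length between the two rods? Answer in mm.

4.43 mm

ΔT = 75 K
zinc: ΔL = 31×10⁻⁶ × 3.106 m × 75 = 7.2215×10⁻³ m = 7.2215 mm
steel: ΔL = 12×10⁻⁶ × 3.106 m × 75 = 2.7954×10⁻³ m = 2.7954 mm
difference = 7.2215 − 2.7954 = 4.4261 mm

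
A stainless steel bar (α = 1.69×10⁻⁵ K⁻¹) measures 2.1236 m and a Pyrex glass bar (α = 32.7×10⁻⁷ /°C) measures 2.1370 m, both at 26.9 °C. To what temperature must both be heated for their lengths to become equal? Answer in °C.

Equal length when α₁L₁ΔT − α₂L₂ΔT = L₂ − L₁ = 1.34×10⁻² m
α₁L₁ = 3.588884×10⁻⁵, α₂L₂ = 6.98799×10⁻⁶ → Δ(αL) = 2.890085×10⁻⁵ m/K
ΔT = 1.34×10⁻² / 2.890085×10⁻⁵ = 463.654 K, so T = 26.9 + 463.654 = 490.554 °C

T = 490.6 °C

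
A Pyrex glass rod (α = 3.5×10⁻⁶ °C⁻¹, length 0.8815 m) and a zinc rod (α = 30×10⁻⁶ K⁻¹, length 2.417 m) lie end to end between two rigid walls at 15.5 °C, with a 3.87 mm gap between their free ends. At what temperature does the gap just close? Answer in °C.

α₁L₁ = 3.08525×10⁻⁶ m/K, α₂L₂ = 7.251×10⁻⁵ m/K → total 7.559525×10⁻⁵ m/K
ΔT = g/(α₁L₁+α₂L₂) = 3.87×10⁻³ / 7.559525×10⁻⁵ = 51.194 K
T = 15.5 + 51.194 = 66.694 °C

T = 66.7 °C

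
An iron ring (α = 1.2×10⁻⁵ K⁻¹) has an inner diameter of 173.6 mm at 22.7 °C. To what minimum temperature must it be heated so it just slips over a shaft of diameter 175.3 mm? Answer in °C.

Required Δd = 175.3 − 173.6 = 1.7 mm
Δd = αd₀ΔT ⇒ ΔT = Δd/(αd₀) = 1.7 / (1.2×10⁻⁵ × 173.6) = 816.05 K
T_min = 22.7 + 816.05 = 838.75 °C

T = 839 °C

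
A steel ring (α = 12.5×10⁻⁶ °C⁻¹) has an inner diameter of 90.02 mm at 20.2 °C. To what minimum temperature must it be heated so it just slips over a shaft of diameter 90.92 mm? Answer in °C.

T = 820 °C

Required Δd = 90.92 − 90.02 = 0.90 mm
Δd = αd₀ΔT ⇒ ΔT = Δd/(αd₀) = 0.90 / (12.5×10⁻⁶ × 90.02) = 799.82 K
T_min = 20.2 + 799.82 = 820.02 °C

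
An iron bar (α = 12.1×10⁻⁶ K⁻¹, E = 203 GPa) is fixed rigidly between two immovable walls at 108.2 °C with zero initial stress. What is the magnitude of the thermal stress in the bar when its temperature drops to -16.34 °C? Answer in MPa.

σ = 306 MPa

Fully constrained: the free strain ε = αΔT is blocked, so σ = Eε = EαΔT.
|ΔT| = 124.54 K
σ = 203×10⁹ × 12.1×10⁻⁶ × 124.54 = 3.06×10⁸ Pa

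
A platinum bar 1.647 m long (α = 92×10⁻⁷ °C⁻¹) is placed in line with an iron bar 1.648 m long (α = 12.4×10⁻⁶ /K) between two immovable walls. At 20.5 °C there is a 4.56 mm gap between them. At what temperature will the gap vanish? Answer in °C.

T = 149 °C

Gap closes when ΔL₁ + ΔL₂ = 4.56 mm = 4.56×10⁻³ m
(α₁L₁ + α₂L₂)ΔT = g
α₁L₁ + α₂L₂ = 92×10⁻⁷×1.647 + 12.4×10⁻⁶×1.648 = 3.55876×10⁻⁵ m/K
ΔT = 4.56×10⁻³ / 3.55876×10⁻⁵ = 128.13 K
T = 20.5 + 128.13 = 148.63 °C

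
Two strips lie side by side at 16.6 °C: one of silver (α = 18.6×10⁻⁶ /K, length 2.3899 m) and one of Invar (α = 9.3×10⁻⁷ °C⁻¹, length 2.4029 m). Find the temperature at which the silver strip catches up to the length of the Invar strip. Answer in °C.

Equal length when α₁L₁ΔT − α₂L₂ΔT = L₂ − L₁ = 1.30×10⁻² m
α₁L₁ = 4.445214×10⁻⁵, α₂L₂ = 2.234697×10⁻⁶ → Δ(αL) = 4.2217443×10⁻⁵ m/K
ΔT = 1.30×10⁻² / 4.2217443×10⁻⁵ = 307.930 K, so T = 16.6 + 307.930 = 324.530 °C

T = 324.5 °C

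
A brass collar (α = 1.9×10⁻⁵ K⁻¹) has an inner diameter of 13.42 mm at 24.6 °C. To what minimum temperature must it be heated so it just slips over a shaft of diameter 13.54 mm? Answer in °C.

T = 495 °C

Required Δd = 13.54 − 13.42 = 0.12 mm
Δd = αd₀ΔT ⇒ ΔT = Δd/(αd₀) = 0.12 / (1.9×10⁻⁵ × 13.42) = 470.63 K
T_min = 24.6 + 470.63 = 495.23 °C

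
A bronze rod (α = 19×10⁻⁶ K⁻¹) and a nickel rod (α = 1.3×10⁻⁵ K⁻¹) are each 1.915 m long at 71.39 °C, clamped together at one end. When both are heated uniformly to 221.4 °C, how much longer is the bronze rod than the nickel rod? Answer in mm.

1.72 mm

ΔT = 150.01 K
bronze: ΔL = 19×10⁻⁶ × 1.915 m × 150.01 = 5.4581×10⁻³ m = 5.4581 mm
nickel: ΔL = 1.3×10⁻⁵ × 1.915 m × 150.01 = 3.7345×10⁻³ m = 3.7345 mm
difference = 5.4581 − 3.7345 = 1.7236 mm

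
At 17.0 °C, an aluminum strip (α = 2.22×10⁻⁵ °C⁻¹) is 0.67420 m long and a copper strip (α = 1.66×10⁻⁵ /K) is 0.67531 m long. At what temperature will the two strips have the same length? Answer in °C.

L₁(1 + α₁ΔT) = L₂(1 + α₂ΔT) ⇒ ΔT = (L₂ − L₁)/(α₁L₁ − α₂L₂)
L₂ − L₁ = 0.67531 − 0.67420 = 1.11×10⁻³ m
α₁L₁ − α₂L₂ = 2.22×10⁻⁵×0.67420 − 1.66×10⁻⁵×0.67531 = 3.757094×10⁻⁶ m/K
ΔT = 1.11×10⁻³ / 3.757094×10⁻⁶ = 295.441 K
T = 17.0 + 295.441 = 312.441 °C

T = 312.4 °C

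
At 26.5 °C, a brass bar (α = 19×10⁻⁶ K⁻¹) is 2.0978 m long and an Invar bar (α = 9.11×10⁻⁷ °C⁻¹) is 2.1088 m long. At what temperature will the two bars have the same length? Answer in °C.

Equal length when α₁L₁ΔT − α₂L₂ΔT = L₂ − L₁ = 1.10×10⁻² m
α₁L₁ = 3.98582×10⁻⁵, α₂L₂ = 1.9211168×10⁻⁶ → Δ(αL) = 3.79370832×10⁻⁵ m/K
ΔT = 1.10×10⁻² / 3.79370832×10⁻⁵ = 289.954 K, so T = 26.5 + 289.954 = 316.454 °C

T = 316.5 °C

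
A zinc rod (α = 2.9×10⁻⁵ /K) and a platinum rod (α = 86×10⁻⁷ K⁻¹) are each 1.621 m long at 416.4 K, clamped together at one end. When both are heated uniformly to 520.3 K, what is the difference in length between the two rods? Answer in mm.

3.44 mm

ΔT = 103.9 K
zinc: ΔL = 2.9×10⁻⁵ × 1.621 m × 103.9 = 4.8842×10⁻³ m = 4.8842 mm
platinum: ΔL = 86×10⁻⁷ × 1.621 m × 103.9 = 1.4484×10⁻³ m = 1.4484 mm
difference = 4.8842 − 1.4484 = 3.4358 mm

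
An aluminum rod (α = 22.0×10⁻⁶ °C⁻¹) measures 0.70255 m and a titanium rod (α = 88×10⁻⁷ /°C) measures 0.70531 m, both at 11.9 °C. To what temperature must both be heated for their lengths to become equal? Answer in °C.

T = 310.3 °C

L₁(1 + α₁ΔT) = L₂(1 + α₂ΔT) ⇒ ΔT = (L₂ − L₁)/(α₁L₁ − α₂L₂)
L₂ − L₁ = 0.70531 − 0.70255 = 2.76×10⁻³ m
α₁L₁ − α₂L₂ = 22.0×10⁻⁶×0.70255 − 88×10⁻⁷×0.70531 = 9.249372×10⁻⁶ m/K
ΔT = 2.76×10⁻³ / 9.249372×10⁻⁶ = 298.399 K
T = 11.9 + 298.399 = 310.299 °C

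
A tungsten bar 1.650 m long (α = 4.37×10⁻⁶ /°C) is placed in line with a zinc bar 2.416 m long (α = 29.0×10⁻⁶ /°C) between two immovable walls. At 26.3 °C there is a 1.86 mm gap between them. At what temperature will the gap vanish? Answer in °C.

T = 50.4 °C

α₁L₁ = 7.2105×10⁻⁶ m/K, α₂L₂ = 7.0064×10⁻⁵ m/K → total 7.72745×10⁻⁵ m/K
ΔT = g/(α₁L₁+α₂L₂) = 1.86×10⁻³ / 7.72745×10⁻⁵ = 24.070 K
T = 26.3 + 24.070 = 50.370 °C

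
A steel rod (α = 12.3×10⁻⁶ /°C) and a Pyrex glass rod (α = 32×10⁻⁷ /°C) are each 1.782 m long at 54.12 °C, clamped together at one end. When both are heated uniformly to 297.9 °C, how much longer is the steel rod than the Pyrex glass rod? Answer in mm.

ΔT = 243.78 K
steel: ΔL = 12.3×10⁻⁶ × 1.782 m × 243.78 = 5.3433×10⁻³ m = 5.3433 mm
Pyrex glass: ΔL = 32×10⁻⁷ × 1.782 m × 243.78 = 1.3901×10⁻³ m = 1.3901 mm
difference = 5.3433 − 1.3901 = 3.9532 mm

3.95 mm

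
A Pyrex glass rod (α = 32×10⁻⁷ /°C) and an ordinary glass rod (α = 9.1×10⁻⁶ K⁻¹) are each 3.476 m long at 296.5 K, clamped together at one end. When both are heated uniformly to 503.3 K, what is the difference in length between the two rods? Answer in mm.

4.24 mm

ΔT = 206.8 K
Pyrex glass: ΔL = 32×10⁻⁷ × 3.476 m × 206.8 = 2.3003×10⁻³ m = 2.3003 mm
ordinary glass: ΔL = 9.1×10⁻⁶ × 3.476 m × 206.8 = 6.5414×10⁻³ m = 6.5414 mm
difference = 6.5414 − 2.3003 = 4.2411 mm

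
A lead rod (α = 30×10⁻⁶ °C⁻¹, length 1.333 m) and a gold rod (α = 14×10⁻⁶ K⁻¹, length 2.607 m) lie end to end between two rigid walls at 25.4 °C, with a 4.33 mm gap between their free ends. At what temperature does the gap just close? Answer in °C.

Gap closes when ΔL₁ + ΔL₂ = 4.33 mm = 4.33×10⁻³ m
(α₁L₁ + α₂L₂)ΔT = g
α₁L₁ + α₂L₂ = 30×10⁻⁶×1.333 + 14×10⁻⁶×2.607 = 7.6488×10⁻⁵ m/K
ΔT = 4.33×10⁻³ / 7.6488×10⁻⁵ = 56.610 K
T = 25.4 + 56.610 = 82.010 °C

T = 82.0 °C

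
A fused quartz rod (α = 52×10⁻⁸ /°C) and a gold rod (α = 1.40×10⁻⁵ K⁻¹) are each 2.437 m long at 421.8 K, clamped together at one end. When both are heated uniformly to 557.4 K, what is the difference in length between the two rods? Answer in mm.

4.45 mm

ΔT = 135.6 K
fused quartz: ΔL = 52×10⁻⁸ × 2.437 m × 135.6 = 1.7184×10⁻⁴ m = 0.17184 mm
gold: ΔL = 1.40×10⁻⁵ × 2.437 m × 135.6 = 4.6264×10⁻³ m = 4.6264 mm
difference = 4.6264 − 0.17184 = 4.45456 mm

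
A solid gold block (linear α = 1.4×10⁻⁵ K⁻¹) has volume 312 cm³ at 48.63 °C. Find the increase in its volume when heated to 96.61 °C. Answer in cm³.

Isotropic solid: β ≈ 3α = 4.2×10⁻⁵ /K; ΔT = 47.98 K
ΔV = 3αV₀ΔT = 3(1.4×10⁻⁵)(312)(47.98) = 0.629 cm³

ΔV = 0.629 cm³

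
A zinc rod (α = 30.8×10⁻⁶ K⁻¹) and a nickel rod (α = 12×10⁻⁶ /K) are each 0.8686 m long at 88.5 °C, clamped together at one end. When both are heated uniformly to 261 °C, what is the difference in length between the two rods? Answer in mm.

ΔT = 172.5 K
zinc: ΔL = 30.8×10⁻⁶ × 0.8686 m × 172.5 = 4.6149×10⁻³ m = 4.6149 mm
nickel: ΔL = 12×10⁻⁶ × 0.8686 m × 172.5 = 1.7980×10⁻³ m = 1.7980 mm
difference = 4.6149 − 1.7980 = 2.8169 mm

2.82 mm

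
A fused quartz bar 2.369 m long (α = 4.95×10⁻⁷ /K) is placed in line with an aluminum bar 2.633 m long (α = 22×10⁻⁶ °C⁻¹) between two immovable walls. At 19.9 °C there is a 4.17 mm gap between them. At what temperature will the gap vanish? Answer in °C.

Gap closes when ΔL₁ + ΔL₂ = 4.17 mm = 4.17×10⁻³ m
(α₁L₁ + α₂L₂)ΔT = g
α₁L₁ + α₂L₂ = 4.95×10⁻⁷×2.369 + 22×10⁻⁶×2.633 = 5.9098655×10⁻⁵ m/K
ΔT = 4.17×10⁻³ / 5.9098655×10⁻⁵ = 70.560 K
T = 19.9 + 70.560 = 90.460 °C

T = 90.5 °C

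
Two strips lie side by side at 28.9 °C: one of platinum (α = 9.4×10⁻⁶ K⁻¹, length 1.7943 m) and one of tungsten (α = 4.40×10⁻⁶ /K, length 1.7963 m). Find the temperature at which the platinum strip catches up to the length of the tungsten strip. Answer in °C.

Equal length when α₁L₁ΔT − α₂L₂ΔT = L₂ − L₁ = 2.00×10⁻³ m
α₁L₁ = 1.686642×10⁻⁵, α₂L₂ = 7.90372×10⁻⁶ → Δ(αL) = 8.9627×10⁻⁶ m/K
ΔT = 2.00×10⁻³ / 8.9627×10⁻⁶ = 223.147 K, so T = 28.9 + 223.147 = 252.047 °C

T = 252.0 °C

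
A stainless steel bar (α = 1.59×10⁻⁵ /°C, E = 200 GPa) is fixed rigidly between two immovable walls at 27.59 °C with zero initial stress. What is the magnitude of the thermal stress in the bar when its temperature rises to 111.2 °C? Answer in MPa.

Fully constrained: the free strain ε = αΔT is blocked, so σ = Eε = EαΔT.
|ΔT| = 83.61 K
σ = 200×10⁹ × 1.59×10⁻⁵ × 83.61 = 2.66×10⁸ Pa

σ = 266 MPa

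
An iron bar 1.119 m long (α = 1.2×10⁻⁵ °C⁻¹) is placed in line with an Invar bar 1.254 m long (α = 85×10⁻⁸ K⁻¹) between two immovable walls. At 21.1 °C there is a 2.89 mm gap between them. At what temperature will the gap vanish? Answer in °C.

T = 220 °C

Gap closes when ΔL₁ + ΔL₂ = 2.89 mm = 2.89×10⁻³ m
(α₁L₁ + α₂L₂)ΔT = g
α₁L₁ + α₂L₂ = 1.2×10⁻⁵×1.119 + 85×10⁻⁸×1.254 = 1.44939×10⁻⁵ m/K
ΔT = 2.89×10⁻³ / 1.44939×10⁻⁵ = 199.39 K
T = 21.1 + 199.39 = 220.49 °C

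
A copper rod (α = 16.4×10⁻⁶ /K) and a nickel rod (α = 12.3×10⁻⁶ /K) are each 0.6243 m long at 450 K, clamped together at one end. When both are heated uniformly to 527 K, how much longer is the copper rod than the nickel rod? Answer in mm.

0.197 mm

ΔT = 77 K
copper: ΔL = 16.4×10⁻⁶ × 0.6243 m × 77 = 7.8837×10⁻⁴ m = 0.78837 mm
nickel: ΔL = 12.3×10⁻⁶ × 0.6243 m × 77 = 5.9127×10⁻⁴ m = 0.59127 mm
difference = 0.78837 − 0.59127 = 0.19710 mm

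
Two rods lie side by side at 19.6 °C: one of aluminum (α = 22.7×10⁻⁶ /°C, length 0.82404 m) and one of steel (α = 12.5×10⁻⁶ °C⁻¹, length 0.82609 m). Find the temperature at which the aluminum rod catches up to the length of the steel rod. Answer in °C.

T = 264.2 °C

Equal length when α₁L₁ΔT − α₂L₂ΔT = L₂ − L₁ = 2.05×10⁻³ m
α₁L₁ = 1.8705708×10⁻⁵, α₂L₂ = 1.0326125×10⁻⁵ → Δ(αL) = 8.379583×10⁻⁶ m/K
ΔT = 2.05×10⁻³ / 8.379583×10⁻⁶ = 244.642 K, so T = 19.6 + 244.642 = 264.242 °C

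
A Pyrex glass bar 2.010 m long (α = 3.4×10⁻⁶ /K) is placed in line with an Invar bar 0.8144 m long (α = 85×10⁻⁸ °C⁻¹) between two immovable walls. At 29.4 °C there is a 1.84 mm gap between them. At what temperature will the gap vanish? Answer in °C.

T = 274 °C

α₁L₁ = 6.834×10⁻⁶ m/K, α₂L₂ = 6.9224×10⁻⁷ m/K → total 7.52624×10⁻⁶ m/K
ΔT = g/(α₁L₁+α₂L₂) = 1.84×10⁻³ / 7.52624×10⁻⁶ = 244.48 K
T = 29.4 + 244.48 = 273.88 °C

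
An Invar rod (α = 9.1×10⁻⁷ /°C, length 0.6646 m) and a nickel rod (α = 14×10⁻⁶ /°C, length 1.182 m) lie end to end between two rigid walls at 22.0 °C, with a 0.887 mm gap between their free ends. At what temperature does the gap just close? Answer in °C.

α₁L₁ = 6.04786×10⁻⁷ m/K, α₂L₂ = 1.6548×10⁻⁵ m/K → total 1.7152786×10⁻⁵ m/K
ΔT = g/(α₁L₁+α₂L₂) = 8.87×10⁻⁴ / 1.7152786×10⁻⁵ = 51.712 K
T = 22.0 + 51.712 = 73.712 °C

T = 73.7 °C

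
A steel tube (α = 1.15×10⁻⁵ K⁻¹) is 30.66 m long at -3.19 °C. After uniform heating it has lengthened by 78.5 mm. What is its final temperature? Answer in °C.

T = 219 °C

ΔL = αL₀ΔT ⇒ ΔT = ΔL / (αL₀)
ΔT = 78.5×10⁻³ m / (1.15×10⁻⁵ × 30.66 m) = 222.64 K
T = -3.19 + 222.64 = 219.45 °C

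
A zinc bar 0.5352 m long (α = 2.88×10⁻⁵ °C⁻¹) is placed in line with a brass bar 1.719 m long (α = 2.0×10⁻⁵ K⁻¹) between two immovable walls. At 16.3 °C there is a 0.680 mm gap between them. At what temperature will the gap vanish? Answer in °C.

T = 30.0 °C

α₁L₁ = 1.541376×10⁻⁵ m/K, α₂L₂ = 3.438×10⁻⁵ m/K → total 4.979376×10⁻⁵ m/K
ΔT = g/(α₁L₁+α₂L₂) = 6.80×10⁻⁴ / 4.979376×10⁻⁵ = 13.656 K
T = 16.3 + 13.656 = 29.956 °C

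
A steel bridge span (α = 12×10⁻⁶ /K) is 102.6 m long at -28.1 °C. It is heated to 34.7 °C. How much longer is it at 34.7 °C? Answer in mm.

|ΔT| = |34.7 − (-28.1)| = 62.8 K
ΔL = αL₀ΔT = (12×10⁻⁶)(102.6)(62.8) = 7.73×10⁻² m

ΔL = 77.3 mm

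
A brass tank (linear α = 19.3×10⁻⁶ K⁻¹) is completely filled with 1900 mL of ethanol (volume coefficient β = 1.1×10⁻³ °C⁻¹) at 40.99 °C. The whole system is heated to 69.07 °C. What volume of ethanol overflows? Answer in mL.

The tank also expands: β_container ≈ 3α = 5.79×10⁻⁵ /K
Net overflow = V₀(β_liq − 3α_cont)ΔT
β − 3α = 1.10×10⁻³ − 5.79×10⁻⁵ = 1.0421×10⁻³ /K; ΔT = 28.08 K
ΔV = 1900 × 1.0421×10⁻³ × 28.08 = 55.6 mL

55.6 mL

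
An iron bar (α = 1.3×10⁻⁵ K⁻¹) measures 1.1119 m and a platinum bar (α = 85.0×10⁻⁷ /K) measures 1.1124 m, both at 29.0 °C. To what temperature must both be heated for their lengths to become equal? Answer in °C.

Equal length when α₁L₁ΔT − α₂L₂ΔT = L₂ − L₁ = 5.00×10⁻⁴ m
α₁L₁ = 1.44547×10⁻⁵, α₂L₂ = 9.4554×10⁻⁶ → Δ(αL) = 4.9993×10⁻⁶ m/K
ΔT = 5.00×10⁻⁴ / 4.9993×10⁻⁶ = 100.014 K, so T = 29.0 + 100.014 = 129.014 °C

T = 129.0 °C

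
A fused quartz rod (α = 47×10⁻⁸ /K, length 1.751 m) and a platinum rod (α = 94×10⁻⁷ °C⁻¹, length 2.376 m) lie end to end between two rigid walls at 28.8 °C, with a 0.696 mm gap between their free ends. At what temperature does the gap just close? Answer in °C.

Gap closes when ΔL₁ + ΔL₂ = 0.696 mm = 6.96×10⁻⁴ m
(α₁L₁ + α₂L₂)ΔT = g
α₁L₁ + α₂L₂ = 47×10⁻⁸×1.751 + 94×10⁻⁷×2.376 = 2.315737×10⁻⁵ m/K
ΔT = 6.96×10⁻⁴ / 2.315737×10⁻⁵ = 30.055 K
T = 28.8 + 30.055 = 58.855 °C

T = 58.9 °C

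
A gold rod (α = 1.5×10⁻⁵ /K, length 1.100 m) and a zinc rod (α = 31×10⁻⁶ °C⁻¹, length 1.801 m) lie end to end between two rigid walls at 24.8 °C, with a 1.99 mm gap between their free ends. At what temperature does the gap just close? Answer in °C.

α₁L₁ = 1.650×10⁻⁵ m/K, α₂L₂ = 5.5831×10⁻⁵ m/K → total 7.2331×10⁻⁵ m/K
ΔT = g/(α₁L₁+α₂L₂) = 1.99×10⁻³ / 7.2331×10⁻⁵ = 27.512 K
T = 24.8 + 27.512 = 52.312 °C

T = 52.3 °C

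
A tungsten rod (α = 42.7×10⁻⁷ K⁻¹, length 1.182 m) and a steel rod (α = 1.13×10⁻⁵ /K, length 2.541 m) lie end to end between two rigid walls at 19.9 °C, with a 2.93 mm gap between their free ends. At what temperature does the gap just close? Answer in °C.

T = 107 °C

Gap closes when ΔL₁ + ΔL₂ = 2.93 mm = 2.93×10⁻³ m
(α₁L₁ + α₂L₂)ΔT = g
α₁L₁ + α₂L₂ = 42.7×10⁻⁷×1.182 + 1.13×10⁻⁵×2.541 = 3.376044×10⁻⁵ m/K
ΔT = 2.93×10⁻³ / 3.376044×10⁻⁵ = 86.79 K
T = 19.9 + 86.79 = 106.69 °C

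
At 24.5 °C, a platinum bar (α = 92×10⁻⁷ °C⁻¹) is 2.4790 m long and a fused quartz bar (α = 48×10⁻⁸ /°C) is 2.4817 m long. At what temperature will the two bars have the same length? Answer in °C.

Equal length when α₁L₁ΔT − α₂L₂ΔT = L₂ − L₁ = 2.70×10⁻³ m
α₁L₁ = 2.28068×10⁻⁵, α₂L₂ = 1.191216×10⁻⁶ → Δ(αL) = 2.1615584×10⁻⁵ m/K
ΔT = 2.70×10⁻³ / 2.1615584×10⁻⁵ = 124.910 K, so T = 24.5 + 124.910 = 149.410 °C

T = 149.4 °C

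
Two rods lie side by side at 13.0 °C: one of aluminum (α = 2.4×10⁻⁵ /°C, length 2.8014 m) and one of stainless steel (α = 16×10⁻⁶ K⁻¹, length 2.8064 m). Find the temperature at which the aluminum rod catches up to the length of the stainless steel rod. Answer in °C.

L₁(1 + α₁ΔT) = L₂(1 + α₂ΔT) ⇒ ΔT = (L₂ − L₁)/(α₁L₁ − α₂L₂)
L₂ − L₁ = 2.8064 − 2.8014 = 5.00×10⁻³ m
α₁L₁ − α₂L₂ = 2.4×10⁻⁵×2.8014 − 16×10⁻⁶×2.8064 = 2.23312×10⁻⁵ m/K
ΔT = 5.00×10⁻³ / 2.23312×10⁻⁵ = 223.902 K
T = 13.0 + 223.902 = 236.902 °C

T = 236.9 °C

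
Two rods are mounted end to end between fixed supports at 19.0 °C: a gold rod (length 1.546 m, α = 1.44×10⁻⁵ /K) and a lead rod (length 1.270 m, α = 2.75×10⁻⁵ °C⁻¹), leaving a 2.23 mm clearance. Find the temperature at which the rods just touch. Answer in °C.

T = 58.0 °C

Gap closes when ΔL₁ + ΔL₂ = 2.23 mm = 2.23×10⁻³ m
(α₁L₁ + α₂L₂)ΔT = g
α₁L₁ + α₂L₂ = 1.44×10⁻⁵×1.546 + 2.75×10⁻⁵×1.270 = 5.71874×10⁻⁵ m/K
ΔT = 2.23×10⁻³ / 5.71874×10⁻⁵ = 38.995 K
T = 19.0 + 38.995 = 57.995 °C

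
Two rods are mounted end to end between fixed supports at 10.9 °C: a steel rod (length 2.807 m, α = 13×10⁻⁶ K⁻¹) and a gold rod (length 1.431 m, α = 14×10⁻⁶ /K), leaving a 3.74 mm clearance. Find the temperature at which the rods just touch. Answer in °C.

T = 77.1 °C

α₁L₁ = 3.6491×10⁻⁵ m/K, α₂L₂ = 2.0034×10⁻⁵ m/K → total 5.6525×10⁻⁵ m/K
ΔT = g/(α₁L₁+α₂L₂) = 3.74×10⁻³ / 5.6525×10⁻⁵ = 66.165 K
T = 10.9 + 66.165 = 77.065 °C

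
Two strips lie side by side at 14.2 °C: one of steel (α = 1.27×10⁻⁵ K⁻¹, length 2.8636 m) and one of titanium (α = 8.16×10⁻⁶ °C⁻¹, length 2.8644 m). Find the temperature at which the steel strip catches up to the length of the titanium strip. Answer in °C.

L₁(1 + α₁ΔT) = L₂(1 + α₂ΔT) ⇒ ΔT = (L₂ − L₁)/(α₁L₁ − α₂L₂)
L₂ − L₁ = 2.8644 − 2.8636 = 8.00×10⁻⁴ m
α₁L₁ − α₂L₂ = 1.27×10⁻⁵×2.8636 − 8.16×10⁻⁶×2.8644 = 1.2994216×10⁻⁵ m/K
ΔT = 8.00×10⁻⁴ / 1.2994216×10⁻⁵ = 61.5659 K
T = 14.2 + 61.5659 = 75.7659 °C

T = 75.77 °C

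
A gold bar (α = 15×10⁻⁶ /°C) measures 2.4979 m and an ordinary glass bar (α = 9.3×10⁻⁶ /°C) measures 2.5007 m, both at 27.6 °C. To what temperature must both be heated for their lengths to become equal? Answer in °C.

T = 224.6 °C

L₁(1 + α₁ΔT) = L₂(1 + α₂ΔT) ⇒ ΔT = (L₂ − L₁)/(α₁L₁ − α₂L₂)
L₂ − L₁ = 2.5007 − 2.4979 = 2.80×10⁻³ m
α₁L₁ − α₂L₂ = 15×10⁻⁶×2.4979 − 9.3×10⁻⁶×2.5007 = 1.421199×10⁻⁵ m/K
ΔT = 2.80×10⁻³ / 1.421199×10⁻⁵ = 197.017 K
T = 27.6 + 197.017 = 224.617 °C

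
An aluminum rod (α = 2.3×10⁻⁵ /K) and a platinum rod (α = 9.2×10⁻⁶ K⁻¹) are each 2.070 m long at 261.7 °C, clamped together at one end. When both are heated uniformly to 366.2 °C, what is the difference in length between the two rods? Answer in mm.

2.99 mm

ΔT = 104.5 K
aluminum: ΔL = 2.3×10⁻⁵ × 2.070 m × 104.5 = 4.9752×10⁻³ m = 4.9752 mm
platinum: ΔL = 9.2×10⁻⁶ × 2.070 m × 104.5 = 1.9901×10⁻³ m = 1.9901 mm
difference = 4.9752 − 1.9901 = 2.9851 mm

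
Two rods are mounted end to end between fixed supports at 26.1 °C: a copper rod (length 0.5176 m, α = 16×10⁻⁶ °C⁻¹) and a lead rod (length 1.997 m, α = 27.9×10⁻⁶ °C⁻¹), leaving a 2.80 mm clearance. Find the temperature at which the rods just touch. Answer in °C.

T = 69.9 °C

α₁L₁ = 8.2816×10⁻⁶ m/K, α₂L₂ = 5.57163×10⁻⁵ m/K → total 6.39979×10⁻⁵ m/K
ΔT = g/(α₁L₁+α₂L₂) = 2.80×10⁻³ / 6.39979×10⁻⁵ = 43.751 K
T = 26.1 + 43.751 = 69.851 °C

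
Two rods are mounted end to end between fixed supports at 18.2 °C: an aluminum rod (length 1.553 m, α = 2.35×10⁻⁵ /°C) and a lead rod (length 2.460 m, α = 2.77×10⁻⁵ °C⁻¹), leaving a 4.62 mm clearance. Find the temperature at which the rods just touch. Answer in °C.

T = 62.4 °C

α₁L₁ = 3.64955×10⁻⁵ m/K, α₂L₂ = 6.8142×10⁻⁵ m/K → total 1.046375×10⁻⁴ m/K
ΔT = g/(α₁L₁+α₂L₂) = 4.62×10⁻³ / 1.046375×10⁻⁴ = 44.152 K
T = 18.2 + 44.152 = 62.352 °C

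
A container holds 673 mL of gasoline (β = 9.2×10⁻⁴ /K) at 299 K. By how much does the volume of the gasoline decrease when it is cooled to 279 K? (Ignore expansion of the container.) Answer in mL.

|ΔT| = |279 − 299| = 20 K
ΔV = βV₀ΔT = (9.2×10⁻⁴)(673)(20) = 12.4 mL

ΔV = 12.4 mL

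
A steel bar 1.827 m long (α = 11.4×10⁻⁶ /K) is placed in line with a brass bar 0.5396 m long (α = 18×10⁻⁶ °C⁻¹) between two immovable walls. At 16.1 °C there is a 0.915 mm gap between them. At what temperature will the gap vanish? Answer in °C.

T = 46.1 °C

Gap closes when ΔL₁ + ΔL₂ = 0.915 mm = 9.15×10⁻⁴ m
(α₁L₁ + α₂L₂)ΔT = g
α₁L₁ + α₂L₂ = 11.4×10⁻⁶×1.827 + 18×10⁻⁶×0.5396 = 3.05406×10⁻⁵ m/K
ΔT = 9.15×10⁻⁴ / 3.05406×10⁻⁵ = 29.960 K
T = 16.1 + 29.960 = 46.060 °C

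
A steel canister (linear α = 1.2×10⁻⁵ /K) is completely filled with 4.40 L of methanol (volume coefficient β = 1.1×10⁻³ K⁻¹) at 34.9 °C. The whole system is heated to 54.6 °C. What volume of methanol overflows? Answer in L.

0.0922 L

The canister also expands: β_container ≈ 3α = 3.6×10⁻⁵ /K
Net overflow = V₀(β_liq − 3α_cont)ΔT
β − 3α = 1.10×10⁻³ − 3.6×10⁻⁵ = 1.064×10⁻³ /K; ΔT = 19.7 K
ΔV = 4.40 × 1.064×10⁻³ × 19.7 = 0.0922 L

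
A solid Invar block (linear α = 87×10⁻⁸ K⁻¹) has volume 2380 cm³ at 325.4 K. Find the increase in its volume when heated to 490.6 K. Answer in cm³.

Isotropic solid: β ≈ 3α = 2.6×10⁻⁶ /K; ΔT = 165.2 K
ΔV = 3αV₀ΔT = 3(87×10⁻⁸)(2380)(165.2) = 1.03 cm³

ΔV = 1.03 cm³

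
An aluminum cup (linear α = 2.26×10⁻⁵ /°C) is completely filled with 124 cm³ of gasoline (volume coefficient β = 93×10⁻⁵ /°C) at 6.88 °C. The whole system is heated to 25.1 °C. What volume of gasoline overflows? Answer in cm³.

The cup also expands: β_container ≈ 3α = 6.78×10⁻⁵ /K
Net overflow = V₀(β_liq − 3α_cont)ΔT
β − 3α = 9.30×10⁻⁴ − 6.78×10⁻⁵ = 8.622×10⁻⁴ /K; ΔT = 18.22 K
ΔV = 124 × 8.622×10⁻⁴ × 18.22 = 1.95 cm³

1.95 cm³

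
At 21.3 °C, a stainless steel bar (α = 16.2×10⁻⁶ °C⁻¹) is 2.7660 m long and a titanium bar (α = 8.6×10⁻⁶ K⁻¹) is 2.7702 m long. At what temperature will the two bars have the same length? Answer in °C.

L₁(1 + α₁ΔT) = L₂(1 + α₂ΔT) ⇒ ΔT = (L₂ − L₁)/(α₁L₁ − α₂L₂)
L₂ − L₁ = 2.7702 − 2.7660 = 4.20×10⁻³ m
α₁L₁ − α₂L₂ = 16.2×10⁻⁶×2.7660 − 8.6×10⁻⁶×2.7702 = 2.098548×10⁻⁵ m/K
ΔT = 4.20×10⁻³ / 2.098548×10⁻⁵ = 200.138 K
T = 21.3 + 200.138 = 221.438 °C

T = 221.4 °C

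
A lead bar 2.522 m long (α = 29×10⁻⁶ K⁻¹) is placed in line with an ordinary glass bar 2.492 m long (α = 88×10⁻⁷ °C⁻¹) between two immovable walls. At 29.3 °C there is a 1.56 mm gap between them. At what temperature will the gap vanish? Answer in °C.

T = 45.7 °C

α₁L₁ = 7.3138×10⁻⁵ m/K, α₂L₂ = 2.19296×10⁻⁵ m/K → total 9.50676×10⁻⁵ m/K
ΔT = g/(α₁L₁+α₂L₂) = 1.56×10⁻³ / 9.50676×10⁻⁵ = 16.409 K
T = 29.3 + 16.409 = 45.709 °C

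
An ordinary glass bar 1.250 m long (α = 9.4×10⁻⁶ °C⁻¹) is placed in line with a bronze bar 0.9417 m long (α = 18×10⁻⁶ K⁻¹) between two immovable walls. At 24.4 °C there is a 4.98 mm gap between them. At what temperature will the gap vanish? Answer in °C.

Gap closes when ΔL₁ + ΔL₂ = 4.98 mm = 4.98×10⁻³ m
(α₁L₁ + α₂L₂)ΔT = g
α₁L₁ + α₂L₂ = 9.4×10⁻⁶×1.250 + 18×10⁻⁶×0.9417 = 2.87006×10⁻⁵ m/K
ΔT = 4.98×10⁻³ / 2.87006×10⁻⁵ = 173.52 K
T = 24.4 + 173.52 = 197.92 °C

T = 198 °C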